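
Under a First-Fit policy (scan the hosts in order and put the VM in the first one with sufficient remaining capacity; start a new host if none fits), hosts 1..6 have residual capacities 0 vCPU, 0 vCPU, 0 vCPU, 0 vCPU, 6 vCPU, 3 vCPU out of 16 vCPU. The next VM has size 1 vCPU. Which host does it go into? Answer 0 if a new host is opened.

Hosts with room: host 5 (6 vCPU), host 6 (3 vCPU).
The first with room is host 5.

5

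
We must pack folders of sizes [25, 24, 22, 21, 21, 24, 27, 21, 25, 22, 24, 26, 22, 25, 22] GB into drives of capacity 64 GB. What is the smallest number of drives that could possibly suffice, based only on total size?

6

Total size = 25 + 24 + 22 + 21 + 21 + 24 + 27 + 21 + 25 + 22 + 24 + 26 + 22 + 25 + 22 = 351 GB.
⌈351 / 64⌉ = 6.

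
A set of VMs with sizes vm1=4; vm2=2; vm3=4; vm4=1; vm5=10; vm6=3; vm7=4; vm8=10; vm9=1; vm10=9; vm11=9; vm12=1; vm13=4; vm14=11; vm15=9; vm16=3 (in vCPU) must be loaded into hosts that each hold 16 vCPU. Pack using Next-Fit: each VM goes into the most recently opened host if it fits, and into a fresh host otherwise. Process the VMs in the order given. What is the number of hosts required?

host 1: place vm1 (4 vCPU), 12 vCPU left
host 1: place vm2 (2 vCPU), 10 vCPU left
host 1: place vm3 (4 vCPU), 6 vCPU left
host 1: place vm4 (1 vCPU), 5 vCPU left
host 2: place vm5 (10 vCPU), 6 vCPU left
host 2: place vm6 (3 vCPU), 3 vCPU left
host 3: place vm7 (4 vCPU), 12 vCPU left
host 3: place vm8 (10 vCPU), 2 vCPU left
host 3: place vm9 (1 vCPU), 1 vCPU left
host 4: place vm10 (9 vCPU), 7 vCPU left
host 5: place vm11 (9 vCPU), 7 vCPU left
host 5: place vm12 (1 vCPU), 6 vCPU left
host 5: place vm13 (4 vCPU), 2 vCPU left
host 6: place vm14 (11 vCPU), 5 vCPU left
host 7: place vm15 (9 vCPU), 7 vCPU left
host 7: place vm16 (3 vCPU), 4 vCPU left
Final hosts: [4,2,4,1] [10,3] [4,10,1] [9] [9,1,4] [11] [9,3].

7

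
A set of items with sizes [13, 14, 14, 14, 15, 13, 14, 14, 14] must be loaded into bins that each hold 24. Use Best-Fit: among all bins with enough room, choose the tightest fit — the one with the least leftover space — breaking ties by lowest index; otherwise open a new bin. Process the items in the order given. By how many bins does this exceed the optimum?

0

Best-Fit: [13] [14] [14] [14] [15] [13] [14] [14] [14] → 9 bins.
9 items exceed 12 (half the capacity), and no two of those can share a bin, so at least 9 bins are needed.
So 9 is already optimal.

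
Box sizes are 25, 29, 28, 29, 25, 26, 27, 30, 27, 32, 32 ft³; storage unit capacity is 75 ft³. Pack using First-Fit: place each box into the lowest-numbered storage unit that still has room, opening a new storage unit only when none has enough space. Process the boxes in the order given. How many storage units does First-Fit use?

6 storage units

Put 25 ft³ in storage unit 1; 50 ft³ remain.
Put 29 ft³ in storage unit 1; 21 ft³ remain.
Put 28 ft³ in storage unit 2; 47 ft³ remain.
Put 29 ft³ in storage unit 2; 18 ft³ remain.
Put 25 ft³ in storage unit 3; 50 ft³ remain.
Put 26 ft³ in storage unit 3; 24 ft³ remain.
Put 27 ft³ in storage unit 4; 48 ft³ remain.
Put 30 ft³ in storage unit 4; 18 ft³ remain.
Put 27 ft³ in storage unit 5; 48 ft³ remain.
Put 32 ft³ in storage unit 5; 16 ft³ remain.
Put 32 ft³ in storage unit 6; 43 ft³ remain.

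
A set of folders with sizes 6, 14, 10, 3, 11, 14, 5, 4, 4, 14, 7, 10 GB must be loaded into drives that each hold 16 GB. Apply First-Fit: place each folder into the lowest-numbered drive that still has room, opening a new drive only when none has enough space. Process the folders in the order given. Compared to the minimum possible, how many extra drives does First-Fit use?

1

First-Fit: [6,10] [14] [3,11] [14] [5,4,4] [14] [7] [10] → 8 drives.
Total size 102 GB; any packing needs at least ⌈102/16⌉ = 7 drives.
An optimal packing achieves that bound: [14] [14] [14] [11,5] [10,6] [10,4] [7,4,3] → 7 drives.
Excess: 8 − 7 = 1.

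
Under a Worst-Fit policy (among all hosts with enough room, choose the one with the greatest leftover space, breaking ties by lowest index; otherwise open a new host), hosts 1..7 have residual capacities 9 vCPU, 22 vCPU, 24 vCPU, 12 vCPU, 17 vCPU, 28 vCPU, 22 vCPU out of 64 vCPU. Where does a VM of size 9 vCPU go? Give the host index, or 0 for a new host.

Hosts with room: host 1 (9 vCPU), host 2 (22 vCPU), host 3 (24 vCPU), host 4 (12 vCPU), host 5 (17 vCPU), host 6 (28 vCPU), host 7 (22 vCPU).
Most room is host 6 with 28 vCPU free.

6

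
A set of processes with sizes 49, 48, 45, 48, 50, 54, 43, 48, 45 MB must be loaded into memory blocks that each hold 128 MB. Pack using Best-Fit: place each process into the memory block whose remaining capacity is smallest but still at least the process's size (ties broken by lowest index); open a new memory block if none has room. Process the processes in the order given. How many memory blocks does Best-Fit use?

5

memory block 1: place 49 MB, 79 MB left
memory block 1: place 48 MB, 31 MB left
memory block 2: place 45 MB, 83 MB left
memory block 2: place 48 MB, 35 MB left
memory block 3: place 50 MB, 78 MB left
memory block 3: place 54 MB, 24 MB left
memory block 4: place 43 MB, 85 MB left
memory block 4: place 48 MB, 37 MB left
memory block 5: place 45 MB, 83 MB left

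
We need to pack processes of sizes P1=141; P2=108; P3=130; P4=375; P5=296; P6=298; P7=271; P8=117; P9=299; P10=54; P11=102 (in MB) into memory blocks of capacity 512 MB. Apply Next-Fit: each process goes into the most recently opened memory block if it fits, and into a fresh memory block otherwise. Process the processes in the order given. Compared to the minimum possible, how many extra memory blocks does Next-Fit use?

Next-Fit: [141,108,130] [375] [296] [298] [271,117] [299,54,102] → 6 memory blocks.
Total size 2191 MB; any packing needs at least ⌈2191/512⌉ = 5 memory blocks.
An optimal packing achieves that bound: [375,130] [299,141,54] [298,117] [296,108,102] [271] → 5 memory blocks.
Excess: 6 − 5 = 1.

1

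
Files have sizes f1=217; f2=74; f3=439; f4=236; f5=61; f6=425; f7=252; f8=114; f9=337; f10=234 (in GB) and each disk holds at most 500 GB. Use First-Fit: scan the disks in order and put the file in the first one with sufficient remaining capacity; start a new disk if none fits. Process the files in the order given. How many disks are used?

6

disk 1: place f1 (217 GB), 283 GB left
disk 1: place f2 (74 GB), 209 GB left
disk 2: place f3 (439 GB), 61 GB left
disk 3: place f4 (236 GB), 264 GB left
disk 1: place f5 (61 GB), 148 GB left
disk 4: place f6 (425 GB), 75 GB left
disk 3: place f7 (252 GB), 12 GB left
disk 1: place f8 (114 GB), 34 GB left
disk 5: place f9 (337 GB), 163 GB left
disk 6: place f10 (234 GB), 266 GB left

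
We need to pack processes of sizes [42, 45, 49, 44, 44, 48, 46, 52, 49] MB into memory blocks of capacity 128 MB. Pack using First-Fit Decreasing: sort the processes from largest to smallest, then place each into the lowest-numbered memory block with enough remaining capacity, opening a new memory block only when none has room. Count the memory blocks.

5 memory blocks

Sorted descending: 52, 49, 49, 48, 46, 45, 44, 44, 42.
memory block 1: place 52 MB, 76 MB left
memory block 1: place 49 MB, 27 MB left
memory block 2: place 49 MB, 79 MB left
memory block 2: place 48 MB, 31 MB left
memory block 3: place 46 MB, 82 MB left
memory block 3: place 45 MB, 37 MB left
memory block 4: place 44 MB, 84 MB left
memory block 4: place 44 MB, 40 MB left
memory block 5: place 42 MB, 86 MB left
Final memory blocks: [52,49] [49,48] [46,45] [44,44] [42].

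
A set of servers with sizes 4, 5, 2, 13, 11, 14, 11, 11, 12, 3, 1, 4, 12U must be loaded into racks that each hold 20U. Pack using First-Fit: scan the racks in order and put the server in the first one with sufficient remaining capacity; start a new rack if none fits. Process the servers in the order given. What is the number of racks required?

8 racks

rack 1: place 4U, 16U left
rack 1: place 5U, 11U left
rack 1: place 2U, 9U left
rack 2: place 13U, 7U left
rack 3: place 11U, 9U left
rack 4: place 14U, 6U left
rack 5: place 11U, 9U left
rack 6: place 11U, 9U left
rack 7: place 12U, 8U left
rack 1: place 3U, 6U left
rack 1: place 1U, 5U left
rack 1: place 4U, 1U left
rack 8: place 12U, 8U left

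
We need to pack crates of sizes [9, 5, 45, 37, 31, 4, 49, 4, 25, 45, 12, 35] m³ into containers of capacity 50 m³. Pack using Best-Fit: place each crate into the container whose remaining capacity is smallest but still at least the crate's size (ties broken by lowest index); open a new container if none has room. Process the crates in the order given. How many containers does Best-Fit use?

Put 9 m³ in container 1; 41 m³ remain.
Put 5 m³ in container 1; 36 m³ remain.
Put 45 m³ in container 2; 5 m³ remain.
Put 37 m³ in container 3; 13 m³ remain.
Put 31 m³ in container 1; 5 m³ remain.
Put 4 m³ in container 1; 1 m³ remain.
Put 49 m³ in container 4; 1 m³ remain.
Put 4 m³ in container 2; 1 m³ remain.
Put 25 m³ in container 5; 25 m³ remain.
Put 45 m³ in container 6; 5 m³ remain.
Put 12 m³ in container 3; 1 m³ remain.
Put 35 m³ in container 7; 15 m³ remain.

7 containers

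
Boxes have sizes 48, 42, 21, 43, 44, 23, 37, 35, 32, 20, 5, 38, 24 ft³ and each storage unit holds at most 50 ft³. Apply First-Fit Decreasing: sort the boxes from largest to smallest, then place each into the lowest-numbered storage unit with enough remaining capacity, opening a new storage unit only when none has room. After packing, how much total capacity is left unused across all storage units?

Sorted descending: 48, 44, 43, 42, 38, 37, 35, 32, 24, 23, 21, 20, 5.
storage unit 1: place 48 ft³, 2 ft³ left
storage unit 2: place 44 ft³, 6 ft³ left
storage unit 3: place 43 ft³, 7 ft³ left
storage unit 4: place 42 ft³, 8 ft³ left
storage unit 5: place 38 ft³, 12 ft³ left
storage unit 6: place 37 ft³, 13 ft³ left
storage unit 7: place 35 ft³, 15 ft³ left
storage unit 8: place 32 ft³, 18 ft³ left
storage unit 9: place 24 ft³, 26 ft³ left
storage unit 9: place 23 ft³, 3 ft³ left
storage unit 10: place 21 ft³, 29 ft³ left
storage unit 10: place 20 ft³, 9 ft³ left
storage unit 2: place 5 ft³, 1 ft³ left
10 storage units × 50 ft³ = 500 ft³; used 412 ft³; unused 88 ft³.

88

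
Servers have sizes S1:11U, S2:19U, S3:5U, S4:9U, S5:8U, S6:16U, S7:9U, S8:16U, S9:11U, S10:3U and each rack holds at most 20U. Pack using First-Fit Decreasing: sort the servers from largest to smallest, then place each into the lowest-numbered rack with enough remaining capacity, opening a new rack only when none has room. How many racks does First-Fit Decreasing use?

6

Sorted descending: 19, 16, 16, 11, 11, 9, 9, 8, 5, 3.
rack 1: place 19U, 1U left
rack 2: place 16U, 4U left
rack 3: place 16U, 4U left
rack 4: place 11U, 9U left
rack 5: place 11U, 9U left
rack 4: place 9U, 0U left
rack 5: place 9U, 0U left
rack 6: place 8U, 12U left
rack 6: place 5U, 7U left
rack 2: place 3U, 1U left
Final racks: [19] [16,3] [16] [11,9] [11,9] [8,5].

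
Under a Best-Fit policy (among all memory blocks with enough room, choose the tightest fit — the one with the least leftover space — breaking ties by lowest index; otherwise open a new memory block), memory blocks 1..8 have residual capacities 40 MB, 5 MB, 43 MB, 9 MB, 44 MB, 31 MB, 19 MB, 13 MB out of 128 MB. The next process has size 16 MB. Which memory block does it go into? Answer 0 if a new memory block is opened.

Memory blocks with room: memory block 1 (40 MB), memory block 3 (43 MB), memory block 5 (44 MB), memory block 6 (31 MB), memory block 7 (19 MB).
Tightest fit is memory block 7 with 19 MB free.

7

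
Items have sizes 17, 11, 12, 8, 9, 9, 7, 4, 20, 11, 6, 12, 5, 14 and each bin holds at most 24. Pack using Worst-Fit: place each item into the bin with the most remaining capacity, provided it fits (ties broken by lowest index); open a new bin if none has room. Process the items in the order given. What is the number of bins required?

8

17 → bin 1 (remaining 7)
11 → bin 2 (remaining 13)
12 → bin 2 (remaining 1)
8 → bin 3 (remaining 16)
9 → bin 3 (remaining 7)
9 → bin 4 (remaining 15)
7 → bin 4 (remaining 8)
4 → bin 4 (remaining 4)
20 → bin 5 (remaining 4)
11 → bin 6 (remaining 13)
6 → bin 6 (remaining 7)
12 → bin 7 (remaining 12)
5 → bin 7 (remaining 7)
14 → bin 8 (remaining 10)
Final bins: [17] [11,12] [8,9] [9,7,4] [20] [11,6] [12,5] [14].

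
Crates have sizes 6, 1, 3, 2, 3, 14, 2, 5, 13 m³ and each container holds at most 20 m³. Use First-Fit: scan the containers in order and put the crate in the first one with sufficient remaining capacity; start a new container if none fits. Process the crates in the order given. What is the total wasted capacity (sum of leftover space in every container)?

container 1: place 6 m³, 14 m³ left
container 1: place 1 m³, 13 m³ left
container 1: place 3 m³, 10 m³ left
container 1: place 2 m³, 8 m³ left
container 1: place 3 m³, 5 m³ left
container 2: place 14 m³, 6 m³ left
container 1: place 2 m³, 3 m³ left
container 2: place 5 m³, 1 m³ left
container 3: place 13 m³, 7 m³ left
3 containers × 20 m³ = 60 m³; used 49 m³; unused 11 m³.

11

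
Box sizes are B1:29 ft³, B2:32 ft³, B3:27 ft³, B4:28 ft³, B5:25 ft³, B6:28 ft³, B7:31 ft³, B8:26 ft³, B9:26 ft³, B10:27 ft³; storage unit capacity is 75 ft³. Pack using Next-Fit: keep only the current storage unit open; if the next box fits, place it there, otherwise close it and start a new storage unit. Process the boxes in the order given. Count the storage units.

Put B1 (29 ft³) in storage unit 1; 46 ft³ remain.
Put B2 (32 ft³) in storage unit 1; 14 ft³ remain.
Put B3 (27 ft³) in storage unit 2; 48 ft³ remain.
Put B4 (28 ft³) in storage unit 2; 20 ft³ remain.
Put B5 (25 ft³) in storage unit 3; 50 ft³ remain.
Put B6 (28 ft³) in storage unit 3; 22 ft³ remain.
Put B7 (31 ft³) in storage unit 4; 44 ft³ remain.
Put B8 (26 ft³) in storage unit 4; 18 ft³ remain.
Put B9 (26 ft³) in storage unit 5; 49 ft³ remain.
Put B10 (27 ft³) in storage unit 5; 22 ft³ remain.

5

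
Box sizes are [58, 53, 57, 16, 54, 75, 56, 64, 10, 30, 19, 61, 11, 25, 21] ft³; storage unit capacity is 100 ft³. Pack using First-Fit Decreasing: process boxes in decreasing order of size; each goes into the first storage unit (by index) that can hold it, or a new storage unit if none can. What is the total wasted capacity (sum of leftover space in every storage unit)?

Sorted descending: 75, 64, 61, 58, 57, 56, 54, 53, 30, 25, 21, 19, 16, 11, 10.
Put 75 ft³ in storage unit 1; 25 ft³ remain.
Put 64 ft³ in storage unit 2; 36 ft³ remain.
Put 61 ft³ in storage unit 3; 39 ft³ remain.
Put 58 ft³ in storage unit 4; 42 ft³ remain.
Put 57 ft³ in storage unit 5; 43 ft³ remain.
Put 56 ft³ in storage unit 6; 44 ft³ remain.
Put 54 ft³ in storage unit 7; 46 ft³ remain.
Put 53 ft³ in storage unit 8; 47 ft³ remain.
Put 30 ft³ in storage unit 2; 6 ft³ remain.
Put 25 ft³ in storage unit 1; 0 ft³ remain.
Put 21 ft³ in storage unit 3; 18 ft³ remain.
Put 19 ft³ in storage unit 4; 23 ft³ remain.
Put 16 ft³ in storage unit 3; 2 ft³ remain.
Put 11 ft³ in storage unit 4; 12 ft³ remain.
Put 10 ft³ in storage unit 4; 2 ft³ remain.
8 storage units × 100 ft³ = 800 ft³; used 610 ft³; unused 190 ft³.

190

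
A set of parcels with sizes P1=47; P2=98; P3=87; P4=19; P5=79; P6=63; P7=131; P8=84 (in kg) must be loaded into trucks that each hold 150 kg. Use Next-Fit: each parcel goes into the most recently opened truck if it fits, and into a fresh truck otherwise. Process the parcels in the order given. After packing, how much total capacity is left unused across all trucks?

P1 (47 kg) → truck 1 (remaining 103 kg)
P2 (98 kg) → truck 1 (remaining 5 kg)
P3 (87 kg) → truck 2 (remaining 63 kg)
P4 (19 kg) → truck 2 (remaining 44 kg)
P5 (79 kg) → truck 3 (remaining 71 kg)
P6 (63 kg) → truck 3 (remaining 8 kg)
P7 (131 kg) → truck 4 (remaining 19 kg)
P8 (84 kg) → truck 5 (remaining 66 kg)
5 trucks × 150 kg = 750 kg; used 608 kg; unused 142 kg.

142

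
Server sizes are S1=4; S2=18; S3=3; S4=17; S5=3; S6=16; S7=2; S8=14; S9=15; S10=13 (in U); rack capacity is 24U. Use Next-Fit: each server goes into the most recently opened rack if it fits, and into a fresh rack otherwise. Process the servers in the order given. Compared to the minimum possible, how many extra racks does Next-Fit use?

Next-Fit: [4,18] [3,17,3] [16,2] [14] [15] [13] → 6 racks.
6 servers exceed 12U (half the capacity), and no two of those can share a rack, so at least 6 racks are needed.
So 6 is already optimal.

0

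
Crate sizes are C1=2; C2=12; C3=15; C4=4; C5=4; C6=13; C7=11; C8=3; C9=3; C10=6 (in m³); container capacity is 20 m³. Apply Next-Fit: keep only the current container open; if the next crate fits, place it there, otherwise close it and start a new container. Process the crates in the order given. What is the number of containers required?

container 1: place C1 (2 m³), 18 m³ left
container 1: place C2 (12 m³), 6 m³ left
container 2: place C3 (15 m³), 5 m³ left
container 2: place C4 (4 m³), 1 m³ left
container 3: place C5 (4 m³), 16 m³ left
container 3: place C6 (13 m³), 3 m³ left
container 4: place C7 (11 m³), 9 m³ left
container 4: place C8 (3 m³), 6 m³ left
container 4: place C9 (3 m³), 3 m³ left
container 5: place C10 (6 m³), 14 m³ left

5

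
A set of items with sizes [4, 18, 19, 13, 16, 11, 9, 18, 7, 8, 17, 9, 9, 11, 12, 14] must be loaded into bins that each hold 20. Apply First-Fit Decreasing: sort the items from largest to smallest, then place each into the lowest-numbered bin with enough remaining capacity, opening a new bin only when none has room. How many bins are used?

Sorted descending: 19, 18, 18, 17, 16, 14, 13, 12, 11, 11, 9, 9, 9, 8, 7, 4.
19 → bin 1 (remaining 1)
18 → bin 2 (remaining 2)
18 → bin 3 (remaining 2)
17 → bin 4 (remaining 3)
16 → bin 5 (remaining 4)
14 → bin 6 (remaining 6)
13 → bin 7 (remaining 7)
12 → bin 8 (remaining 8)
11 → bin 9 (remaining 9)
11 → bin 10 (remaining 9)
9 → bin 9 (remaining 0)
9 → bin 10 (remaining 0)
9 → bin 11 (remaining 11)
8 → bin 8 (remaining 0)
7 → bin 7 (remaining 0)
4 → bin 5 (remaining 0)
Final bins: [19] [18] [18] [17] [16,4] [14] [13,7] [12,8] [11,9] [11,9] [9].

11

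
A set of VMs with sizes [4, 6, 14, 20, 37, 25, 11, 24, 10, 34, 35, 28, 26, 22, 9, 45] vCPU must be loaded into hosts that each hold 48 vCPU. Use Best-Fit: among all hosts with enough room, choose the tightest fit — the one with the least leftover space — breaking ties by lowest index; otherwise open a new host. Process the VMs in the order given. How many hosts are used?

9 hosts

host 1: place 4 vCPU, 44 vCPU left
host 1: place 6 vCPU, 38 vCPU left
host 1: place 14 vCPU, 24 vCPU left
host 1: place 20 vCPU, 4 vCPU left
host 2: place 37 vCPU, 11 vCPU left
host 3: place 25 vCPU, 23 vCPU left
host 2: place 11 vCPU, 0 vCPU left
host 4: place 24 vCPU, 24 vCPU left
host 3: place 10 vCPU, 13 vCPU left
host 5: place 34 vCPU, 14 vCPU left
host 6: place 35 vCPU, 13 vCPU left
host 7: place 28 vCPU, 20 vCPU left
host 8: place 26 vCPU, 22 vCPU left
host 8: place 22 vCPU, 0 vCPU left
host 3: place 9 vCPU, 4 vCPU left
host 9: place 45 vCPU, 3 vCPU left
Final hosts: [4,6,14,20] [37,11] [25,10,9] [24] [34] [35] [28] [26,22] [45].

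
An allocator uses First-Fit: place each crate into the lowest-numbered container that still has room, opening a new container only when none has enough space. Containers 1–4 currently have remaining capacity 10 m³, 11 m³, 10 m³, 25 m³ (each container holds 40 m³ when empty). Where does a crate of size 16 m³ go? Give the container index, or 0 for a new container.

Containers with room: container 4 (25 m³).
The first with room is container 4.

4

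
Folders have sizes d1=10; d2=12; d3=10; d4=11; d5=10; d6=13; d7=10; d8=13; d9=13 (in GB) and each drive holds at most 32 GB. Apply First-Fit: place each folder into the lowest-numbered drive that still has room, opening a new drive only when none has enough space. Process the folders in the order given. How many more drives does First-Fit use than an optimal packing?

0

First-Fit: [10,12,10] [11,10,10] [13,13] [13] → 4 drives.
Total size 102 GB; any packing needs at least ⌈102/32⌉ = 4 drives.
So 4 is already optimal.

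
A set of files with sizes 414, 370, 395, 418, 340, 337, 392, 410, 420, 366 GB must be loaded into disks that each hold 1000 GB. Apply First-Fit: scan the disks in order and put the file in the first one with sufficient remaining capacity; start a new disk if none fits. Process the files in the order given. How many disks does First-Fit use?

5

Put 414 GB in disk 1; 586 GB remain.
Put 370 GB in disk 1; 216 GB remain.
Put 395 GB in disk 2; 605 GB remain.
Put 418 GB in disk 2; 187 GB remain.
Put 340 GB in disk 3; 660 GB remain.
Put 337 GB in disk 3; 323 GB remain.
Put 392 GB in disk 4; 608 GB remain.
Put 410 GB in disk 4; 198 GB remain.
Put 420 GB in disk 5; 580 GB remain.
Put 366 GB in disk 5; 214 GB remain.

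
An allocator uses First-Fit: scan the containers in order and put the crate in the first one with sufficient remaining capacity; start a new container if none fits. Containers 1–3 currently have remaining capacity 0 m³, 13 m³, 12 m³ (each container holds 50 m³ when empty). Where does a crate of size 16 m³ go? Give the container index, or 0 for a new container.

No container has ≥ 16 m³ free, so a new container is opened.

0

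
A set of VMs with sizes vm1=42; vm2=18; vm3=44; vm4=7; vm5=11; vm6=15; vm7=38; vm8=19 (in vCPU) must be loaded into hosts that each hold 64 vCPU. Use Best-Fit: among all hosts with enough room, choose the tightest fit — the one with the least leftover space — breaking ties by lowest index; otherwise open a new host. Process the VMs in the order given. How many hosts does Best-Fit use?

4 hosts

host 1: place vm1 (42 vCPU), 22 vCPU left
host 1: place vm2 (18 vCPU), 4 vCPU left
host 2: place vm3 (44 vCPU), 20 vCPU left
host 2: place vm4 (7 vCPU), 13 vCPU left
host 2: place vm5 (11 vCPU), 2 vCPU left
host 3: place vm6 (15 vCPU), 49 vCPU left
host 3: place vm7 (38 vCPU), 11 vCPU left
host 4: place vm8 (19 vCPU), 45 vCPU left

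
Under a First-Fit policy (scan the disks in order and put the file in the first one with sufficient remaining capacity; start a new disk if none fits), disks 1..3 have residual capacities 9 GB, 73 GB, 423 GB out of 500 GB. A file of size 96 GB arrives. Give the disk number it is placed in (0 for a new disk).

3

Disks with room: disk 3 (423 GB).
The first with room is disk 3.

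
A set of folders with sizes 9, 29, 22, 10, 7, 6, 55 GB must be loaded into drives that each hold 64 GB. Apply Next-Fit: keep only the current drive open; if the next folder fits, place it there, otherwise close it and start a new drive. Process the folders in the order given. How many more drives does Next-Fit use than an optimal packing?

Next-Fit: [9,29,22] [10,7,6] [55] → 3 drives.
Total size 138 GB; any packing needs at least ⌈138/64⌉ = 3 drives.
So 3 is already optimal.

0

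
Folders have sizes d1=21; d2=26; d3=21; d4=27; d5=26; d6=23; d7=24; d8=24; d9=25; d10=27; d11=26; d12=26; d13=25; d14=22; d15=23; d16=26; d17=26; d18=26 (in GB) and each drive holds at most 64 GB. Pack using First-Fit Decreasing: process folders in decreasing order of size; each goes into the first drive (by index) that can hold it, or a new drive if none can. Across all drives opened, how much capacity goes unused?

132

Sorted descending: 27, 27, 26, 26, 26, 26, 26, 26, 26, 25, 25, 24, 24, 23, 23, 22, 21, 21.
drive 1: place 27 GB, 37 GB left
drive 1: place 27 GB, 10 GB left
drive 2: place 26 GB, 38 GB left
drive 2: place 26 GB, 12 GB left
drive 3: place 26 GB, 38 GB left
drive 3: place 26 GB, 12 GB left
drive 4: place 26 GB, 38 GB left
drive 4: place 26 GB, 12 GB left
drive 5: place 26 GB, 38 GB left
drive 5: place 25 GB, 13 GB left
drive 6: place 25 GB, 39 GB left
drive 6: place 24 GB, 15 GB left
drive 7: place 24 GB, 40 GB left
drive 7: place 23 GB, 17 GB left
drive 8: place 23 GB, 41 GB left
drive 8: place 22 GB, 19 GB left
drive 9: place 21 GB, 43 GB left
drive 9: place 21 GB, 22 GB left
9 drives × 64 GB = 576 GB; used 444 GB; unused 132 GB.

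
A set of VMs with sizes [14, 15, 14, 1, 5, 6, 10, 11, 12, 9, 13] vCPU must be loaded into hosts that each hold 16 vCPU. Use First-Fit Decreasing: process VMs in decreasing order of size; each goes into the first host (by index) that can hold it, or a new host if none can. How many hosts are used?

8

Sorted descending: 15, 14, 14, 13, 12, 11, 10, 9, 6, 5, 1.
Put 15 vCPU in host 1; 1 vCPU remain.
Put 14 vCPU in host 2; 2 vCPU remain.
Put 14 vCPU in host 3; 2 vCPU remain.
Put 13 vCPU in host 4; 3 vCPU remain.
Put 12 vCPU in host 5; 4 vCPU remain.
Put 11 vCPU in host 6; 5 vCPU remain.
Put 10 vCPU in host 7; 6 vCPU remain.
Put 9 vCPU in host 8; 7 vCPU remain.
Put 6 vCPU in host 7; 0 vCPU remain.
Put 5 vCPU in host 6; 0 vCPU remain.
Put 1 vCPU in host 1; 0 vCPU remain.
Final hosts: [15,1] [14] [14] [13] [12] [11,5] [10,6] [9].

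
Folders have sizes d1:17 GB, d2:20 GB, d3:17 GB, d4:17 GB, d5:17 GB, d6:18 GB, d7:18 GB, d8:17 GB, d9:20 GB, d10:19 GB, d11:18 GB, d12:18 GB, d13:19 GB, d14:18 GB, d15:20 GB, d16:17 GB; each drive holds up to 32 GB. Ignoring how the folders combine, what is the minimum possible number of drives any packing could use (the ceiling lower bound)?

10 drives

Total size = 17 + 20 + 17 + 17 + 17 + 18 + 18 + 17 + 20 + 19 + 18 + 18 + 19 + 18 + 20 + 17 = 290 GB.
⌈290 / 32⌉ = 10.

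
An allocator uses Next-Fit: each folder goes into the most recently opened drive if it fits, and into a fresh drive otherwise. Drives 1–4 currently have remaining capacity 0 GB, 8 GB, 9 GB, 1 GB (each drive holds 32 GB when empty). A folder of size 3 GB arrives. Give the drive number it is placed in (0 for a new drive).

Next-Fit only looks at drive 4, which has 1 GB free.
3 GB does not fit, so a new drive is opened.

0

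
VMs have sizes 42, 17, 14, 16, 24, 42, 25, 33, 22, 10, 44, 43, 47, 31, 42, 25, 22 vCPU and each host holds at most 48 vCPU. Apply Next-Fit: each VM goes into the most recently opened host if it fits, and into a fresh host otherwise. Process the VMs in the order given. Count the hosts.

13 hosts

Put 42 vCPU in host 1; 6 vCPU remain.
Put 17 vCPU in host 2; 31 vCPU remain.
Put 14 vCPU in host 2; 17 vCPU remain.
Put 16 vCPU in host 2; 1 vCPU remain.
Put 24 vCPU in host 3; 24 vCPU remain.
Put 42 vCPU in host 4; 6 vCPU remain.
Put 25 vCPU in host 5; 23 vCPU remain.
Put 33 vCPU in host 6; 15 vCPU remain.
Put 22 vCPU in host 7; 26 vCPU remain.
Put 10 vCPU in host 7; 16 vCPU remain.
Put 44 vCPU in host 8; 4 vCPU remain.
Put 43 vCPU in host 9; 5 vCPU remain.
Put 47 vCPU in host 10; 1 vCPU remain.
Put 31 vCPU in host 11; 17 vCPU remain.
Put 42 vCPU in host 12; 6 vCPU remain.
Put 25 vCPU in host 13; 23 vCPU remain.
Put 22 vCPU in host 13; 1 vCPU remain.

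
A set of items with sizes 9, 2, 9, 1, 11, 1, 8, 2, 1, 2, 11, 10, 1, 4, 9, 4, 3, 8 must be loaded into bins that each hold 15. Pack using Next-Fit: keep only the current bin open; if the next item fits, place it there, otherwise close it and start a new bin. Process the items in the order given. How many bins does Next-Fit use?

8

Put 9 in bin 1; 6 remain.
Put 2 in bin 1; 4 remain.
Put 9 in bin 2; 6 remain.
Put 1 in bin 2; 5 remain.
Put 11 in bin 3; 4 remain.
Put 1 in bin 3; 3 remain.
Put 8 in bin 4; 7 remain.
Put 2 in bin 4; 5 remain.
Put 1 in bin 4; 4 remain.
Put 2 in bin 4; 2 remain.
Put 11 in bin 5; 4 remain.
Put 10 in bin 6; 5 remain.
Put 1 in bin 6; 4 remain.
Put 4 in bin 6; 0 remain.
Put 9 in bin 7; 6 remain.
Put 4 in bin 7; 2 remain.
Put 3 in bin 8; 12 remain.
Put 8 in bin 8; 4 remain.
Final bins: [9,2] [9,1] [11,1] [8,2,1,2] [11] [10,1,4] [9,4] [3,8].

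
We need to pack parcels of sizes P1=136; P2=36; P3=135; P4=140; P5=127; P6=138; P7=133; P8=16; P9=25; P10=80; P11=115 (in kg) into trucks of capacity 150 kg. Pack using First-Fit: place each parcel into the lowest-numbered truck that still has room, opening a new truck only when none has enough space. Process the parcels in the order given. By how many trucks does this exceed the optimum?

1

First-Fit: [136] [36,16,25] [135] [140] [127] [138] [133] [80] [115] → 9 trucks.
Total size 1081 kg; any packing needs at least ⌈1081/150⌉ = 8 trucks.
An optimal packing achieves that bound: [140] [138] [136] [135] [133,16] [127] [115,25] [80,36] → 8 trucks.
Excess: 9 − 8 = 1.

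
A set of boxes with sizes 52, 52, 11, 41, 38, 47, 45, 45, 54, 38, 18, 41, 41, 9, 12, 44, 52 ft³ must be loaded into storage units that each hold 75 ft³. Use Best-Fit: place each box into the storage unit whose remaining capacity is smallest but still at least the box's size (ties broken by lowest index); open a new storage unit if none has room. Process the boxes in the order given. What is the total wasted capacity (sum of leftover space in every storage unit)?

Put 52 ft³ in storage unit 1; 23 ft³ remain.
Put 52 ft³ in storage unit 2; 23 ft³ remain.
Put 11 ft³ in storage unit 1; 12 ft³ remain.
Put 41 ft³ in storage unit 3; 34 ft³ remain.
Put 38 ft³ in storage unit 4; 37 ft³ remain.
Put 47 ft³ in storage unit 5; 28 ft³ remain.
Put 45 ft³ in storage unit 6; 30 ft³ remain.
Put 45 ft³ in storage unit 7; 30 ft³ remain.
Put 54 ft³ in storage unit 8; 21 ft³ remain.
Put 38 ft³ in storage unit 9; 37 ft³ remain.
Put 18 ft³ in storage unit 8; 3 ft³ remain.
Put 41 ft³ in storage unit 10; 34 ft³ remain.
Put 41 ft³ in storage unit 11; 34 ft³ remain.
Put 9 ft³ in storage unit 1; 3 ft³ remain.
Put 12 ft³ in storage unit 2; 11 ft³ remain.
Put 44 ft³ in storage unit 12; 31 ft³ remain.
Put 52 ft³ in storage unit 13; 23 ft³ remain.
13 storage units × 75 ft³ = 975 ft³; used 640 ft³; unused 335 ft³.

335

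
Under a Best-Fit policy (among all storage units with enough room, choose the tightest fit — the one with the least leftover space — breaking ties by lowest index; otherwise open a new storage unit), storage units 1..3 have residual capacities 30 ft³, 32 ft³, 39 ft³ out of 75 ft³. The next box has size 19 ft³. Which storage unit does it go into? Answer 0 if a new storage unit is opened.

Storage units with room: storage unit 1 (30 ft³), storage unit 2 (32 ft³), storage unit 3 (39 ft³).
Tightest fit is storage unit 1 with 30 ft³ free.

1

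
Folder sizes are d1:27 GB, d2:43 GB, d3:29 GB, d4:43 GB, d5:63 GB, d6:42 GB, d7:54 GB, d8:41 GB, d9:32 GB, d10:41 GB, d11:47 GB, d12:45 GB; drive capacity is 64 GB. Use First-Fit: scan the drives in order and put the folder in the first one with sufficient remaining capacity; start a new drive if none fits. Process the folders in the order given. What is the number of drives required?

d1 (27 GB) → drive 1 (remaining 37 GB)
d2 (43 GB) → drive 2 (remaining 21 GB)
d3 (29 GB) → drive 1 (remaining 8 GB)
d4 (43 GB) → drive 3 (remaining 21 GB)
d5 (63 GB) → drive 4 (remaining 1 GB)
d6 (42 GB) → drive 5 (remaining 22 GB)
d7 (54 GB) → drive 6 (remaining 10 GB)
d8 (41 GB) → drive 7 (remaining 23 GB)
d9 (32 GB) → drive 8 (remaining 32 GB)
d10 (41 GB) → drive 9 (remaining 23 GB)
d11 (47 GB) → drive 10 (remaining 17 GB)
d12 (45 GB) → drive 11 (remaining 19 GB)

11 drives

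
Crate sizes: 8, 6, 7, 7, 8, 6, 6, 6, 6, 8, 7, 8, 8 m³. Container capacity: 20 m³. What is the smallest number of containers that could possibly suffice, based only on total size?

5

Total size = 8 + 6 + 7 + 7 + 8 + 6 + 6 + 6 + 6 + 8 + 7 + 8 + 8 = 91 m³.
⌈91 / 20⌉ = 5.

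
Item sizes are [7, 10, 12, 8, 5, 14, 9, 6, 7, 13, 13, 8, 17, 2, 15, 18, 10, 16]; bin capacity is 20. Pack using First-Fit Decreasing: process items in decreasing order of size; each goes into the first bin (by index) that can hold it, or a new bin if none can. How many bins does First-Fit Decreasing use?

10

Sorted descending: 18, 17, 16, 15, 14, 13, 13, 12, 10, 10, 9, 8, 8, 7, 7, 6, 5, 2.
Put 18 in bin 1; 2 remain.
Put 17 in bin 2; 3 remain.
Put 16 in bin 3; 4 remain.
Put 15 in bin 4; 5 remain.
Put 14 in bin 5; 6 remain.
Put 13 in bin 6; 7 remain.
Put 13 in bin 7; 7 remain.
Put 12 in bin 8; 8 remain.
Put 10 in bin 9; 10 remain.
Put 10 in bin 9; 0 remain.
Put 9 in bin 10; 11 remain.
Put 8 in bin 8; 0 remain.
Put 8 in bin 10; 3 remain.
Put 7 in bin 6; 0 remain.
Put 7 in bin 7; 0 remain.
Put 6 in bin 5; 0 remain.
Put 5 in bin 4; 0 remain.
Put 2 in bin 1; 0 remain.
Final bins: [18,2] [17] [16] [15,5] [14,6] [13,7] [13,7] [12,8] [10,10] [9,8].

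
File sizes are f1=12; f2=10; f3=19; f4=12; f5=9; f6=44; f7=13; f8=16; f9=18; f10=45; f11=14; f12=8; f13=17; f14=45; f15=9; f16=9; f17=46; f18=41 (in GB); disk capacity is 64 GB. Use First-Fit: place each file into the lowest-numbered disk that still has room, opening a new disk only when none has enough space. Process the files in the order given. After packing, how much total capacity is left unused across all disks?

61

f1 (12 GB) → disk 1 (remaining 52 GB)
f2 (10 GB) → disk 1 (remaining 42 GB)
f3 (19 GB) → disk 1 (remaining 23 GB)
f4 (12 GB) → disk 1 (remaining 11 GB)
f5 (9 GB) → disk 1 (remaining 2 GB)
f6 (44 GB) → disk 2 (remaining 20 GB)
f7 (13 GB) → disk 2 (remaining 7 GB)
f8 (16 GB) → disk 3 (remaining 48 GB)
f9 (18 GB) → disk 3 (remaining 30 GB)
f10 (45 GB) → disk 4 (remaining 19 GB)
f11 (14 GB) → disk 3 (remaining 16 GB)
f12 (8 GB) → disk 3 (remaining 8 GB)
f13 (17 GB) → disk 4 (remaining 2 GB)
f14 (45 GB) → disk 5 (remaining 19 GB)
f15 (9 GB) → disk 5 (remaining 10 GB)
f16 (9 GB) → disk 5 (remaining 1 GB)
f17 (46 GB) → disk 6 (remaining 18 GB)
f18 (41 GB) → disk 7 (remaining 23 GB)
7 disks × 64 GB = 448 GB; used 387 GB; unused 61 GB.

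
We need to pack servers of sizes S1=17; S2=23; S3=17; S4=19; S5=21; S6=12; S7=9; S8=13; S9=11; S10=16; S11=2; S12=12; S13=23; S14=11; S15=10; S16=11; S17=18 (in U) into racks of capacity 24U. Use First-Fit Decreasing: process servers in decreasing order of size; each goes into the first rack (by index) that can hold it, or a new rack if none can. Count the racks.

12 racks

Sorted descending: 23, 23, 21, 19, 18, 17, 17, 16, 13, 12, 12, 11, 11, 11, 10, 9, 2.
23U → rack 1 (remaining 1U)
23U → rack 2 (remaining 1U)
21U → rack 3 (remaining 3U)
19U → rack 4 (remaining 5U)
18U → rack 5 (remaining 6U)
17U → rack 6 (remaining 7U)
17U → rack 7 (remaining 7U)
16U → rack 8 (remaining 8U)
13U → rack 9 (remaining 11U)
12U → rack 10 (remaining 12U)
12U → rack 10 (remaining 0U)
11U → rack 9 (remaining 0U)
11U → rack 11 (remaining 13U)
11U → rack 11 (remaining 2U)
10U → rack 12 (remaining 14U)
9U → rack 12 (remaining 5U)
2U → rack 3 (remaining 1U)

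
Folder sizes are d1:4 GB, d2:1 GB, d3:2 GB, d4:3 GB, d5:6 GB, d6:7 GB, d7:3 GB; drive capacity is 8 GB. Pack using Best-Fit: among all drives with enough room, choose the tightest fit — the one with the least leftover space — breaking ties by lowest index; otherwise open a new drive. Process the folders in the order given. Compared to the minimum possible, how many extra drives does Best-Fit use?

0

Best-Fit: [4,1,2] [3,3] [6] [7] → 4 drives.
Total size 26 GB; any packing needs at least ⌈26/8⌉ = 4 drives.
So 4 is already optimal.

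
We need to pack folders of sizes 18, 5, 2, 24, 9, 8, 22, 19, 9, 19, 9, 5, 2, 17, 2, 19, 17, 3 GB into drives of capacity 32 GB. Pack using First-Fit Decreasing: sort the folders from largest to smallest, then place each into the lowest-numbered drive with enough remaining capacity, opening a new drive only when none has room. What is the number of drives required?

Sorted descending: 24, 22, 19, 19, 19, 18, 17, 17, 9, 9, 9, 8, 5, 5, 3, 2, 2, 2.
24 GB → drive 1 (remaining 8 GB)
22 GB → drive 2 (remaining 10 GB)
19 GB → drive 3 (remaining 13 GB)
19 GB → drive 4 (remaining 13 GB)
19 GB → drive 5 (remaining 13 GB)
18 GB → drive 6 (remaining 14 GB)
17 GB → drive 7 (remaining 15 GB)
17 GB → drive 8 (remaining 15 GB)
9 GB → drive 2 (remaining 1 GB)
9 GB → drive 3 (remaining 4 GB)
9 GB → drive 4 (remaining 4 GB)
8 GB → drive 1 (remaining 0 GB)
5 GB → drive 5 (remaining 8 GB)
5 GB → drive 5 (remaining 3 GB)
3 GB → drive 3 (remaining 1 GB)
2 GB → drive 4 (remaining 2 GB)
2 GB → drive 4 (remaining 0 GB)
2 GB → drive 5 (remaining 1 GB)
Final drives: [24,8] [22,9] [19,9,3] [19,9,2,2] [19,5,5,2] [18] [17] [17].

8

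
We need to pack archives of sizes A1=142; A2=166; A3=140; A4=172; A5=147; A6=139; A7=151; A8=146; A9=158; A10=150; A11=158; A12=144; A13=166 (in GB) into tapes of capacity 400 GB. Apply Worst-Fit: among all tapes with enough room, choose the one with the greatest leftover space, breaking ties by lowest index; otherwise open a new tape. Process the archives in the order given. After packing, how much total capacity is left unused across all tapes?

Put A1 (142 GB) in tape 1; 258 GB remain.
Put A2 (166 GB) in tape 1; 92 GB remain.
Put A3 (140 GB) in tape 2; 260 GB remain.
Put A4 (172 GB) in tape 2; 88 GB remain.
Put A5 (147 GB) in tape 3; 253 GB remain.
Put A6 (139 GB) in tape 3; 114 GB remain.
Put A7 (151 GB) in tape 4; 249 GB remain.
Put A8 (146 GB) in tape 4; 103 GB remain.
Put A9 (158 GB) in tape 5; 242 GB remain.
Put A10 (150 GB) in tape 5; 92 GB remain.
Put A11 (158 GB) in tape 6; 242 GB remain.
Put A12 (144 GB) in tape 6; 98 GB remain.
Put A13 (166 GB) in tape 7; 234 GB remain.
7 tapes × 400 GB = 2800 GB; used 1979 GB; unused 821 GB.

821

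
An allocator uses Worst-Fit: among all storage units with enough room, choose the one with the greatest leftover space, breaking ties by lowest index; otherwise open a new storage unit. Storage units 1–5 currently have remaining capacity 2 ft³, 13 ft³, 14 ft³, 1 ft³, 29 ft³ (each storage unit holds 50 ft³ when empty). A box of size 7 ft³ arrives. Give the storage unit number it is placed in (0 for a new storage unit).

5

Storage units with room: storage unit 2 (13 ft³), storage unit 3 (14 ft³), storage unit 5 (29 ft³).
Most room is storage unit 5 with 29 ft³ free.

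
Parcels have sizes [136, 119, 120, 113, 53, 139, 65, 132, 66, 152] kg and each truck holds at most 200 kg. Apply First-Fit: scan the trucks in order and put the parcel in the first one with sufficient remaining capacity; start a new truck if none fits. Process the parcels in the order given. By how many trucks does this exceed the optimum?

0

First-Fit: [136,53] [119,65] [120,66] [113] [139] [132] [152] → 7 trucks.
7 parcels exceed 100 kg (half the capacity), and no two of those can share a truck, so at least 7 trucks are needed.
So 7 is already optimal.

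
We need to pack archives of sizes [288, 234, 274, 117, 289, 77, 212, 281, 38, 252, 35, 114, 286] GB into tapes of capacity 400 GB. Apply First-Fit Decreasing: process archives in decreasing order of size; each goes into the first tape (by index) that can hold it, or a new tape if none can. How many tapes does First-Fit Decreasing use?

8 tapes

Sorted descending: 289, 288, 286, 281, 274, 252, 234, 212, 117, 114, 77, 38, 35.
Put 289 GB in tape 1; 111 GB remain.
Put 288 GB in tape 2; 112 GB remain.
Put 286 GB in tape 3; 114 GB remain.
Put 281 GB in tape 4; 119 GB remain.
Put 274 GB in tape 5; 126 GB remain.
Put 252 GB in tape 6; 148 GB remain.
Put 234 GB in tape 7; 166 GB remain.
Put 212 GB in tape 8; 188 GB remain.
Put 117 GB in tape 4; 2 GB remain.
Put 114 GB in tape 3; 0 GB remain.
Put 77 GB in tape 1; 34 GB remain.
Put 38 GB in tape 2; 74 GB remain.
Put 35 GB in tape 2; 39 GB remain.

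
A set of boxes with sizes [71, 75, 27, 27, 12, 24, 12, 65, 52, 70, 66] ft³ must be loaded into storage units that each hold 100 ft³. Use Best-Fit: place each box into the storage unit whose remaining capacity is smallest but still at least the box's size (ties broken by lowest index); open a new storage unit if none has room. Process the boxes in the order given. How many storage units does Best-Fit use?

7

storage unit 1: place 71 ft³, 29 ft³ left
storage unit 2: place 75 ft³, 25 ft³ left
storage unit 1: place 27 ft³, 2 ft³ left
storage unit 3: place 27 ft³, 73 ft³ left
storage unit 2: place 12 ft³, 13 ft³ left
storage unit 3: place 24 ft³, 49 ft³ left
storage unit 2: place 12 ft³, 1 ft³ left
storage unit 4: place 65 ft³, 35 ft³ left
storage unit 5: place 52 ft³, 48 ft³ left
storage unit 6: place 70 ft³, 30 ft³ left
storage unit 7: place 66 ft³, 34 ft³ left
Final storage units: [71,27] [75,12,12] [27,24] [65] [52] [70] [66].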